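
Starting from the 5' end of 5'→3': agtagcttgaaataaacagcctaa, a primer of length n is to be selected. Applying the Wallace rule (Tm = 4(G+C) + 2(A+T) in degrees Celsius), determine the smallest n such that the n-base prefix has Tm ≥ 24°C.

First 8 bases: AGTAGCTT → Tm = 22°C (< 24°C)
First 9 bases: AGTAGCTTG → Tm = 26°C (≥ 24°C)
Since every base adds ≥2°C, Tm only increases with n, so the threshold is first crossed at n = 9.

n = 9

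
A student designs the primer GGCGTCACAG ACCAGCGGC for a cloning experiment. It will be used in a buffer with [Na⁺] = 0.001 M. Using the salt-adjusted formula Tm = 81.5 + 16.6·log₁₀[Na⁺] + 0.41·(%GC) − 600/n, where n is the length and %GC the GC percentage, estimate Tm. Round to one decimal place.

Length n = 19. Scanning the sequence gives C=7, A=4, G=7, T=1.
G+C = 14, so %GC = 14/19 × 100 = 73.684%
Salt term: 16.6 × (-3) = -49.8
GC term: 0.41 × 73.684 = 30.21; length term: −600/19 = −31.579
Tm = 81.5 + (-49.8) + 30.21 − 31.579 = 30.331 → 30.3°C

30.3°C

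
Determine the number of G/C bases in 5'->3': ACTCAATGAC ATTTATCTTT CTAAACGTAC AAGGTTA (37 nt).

A=13, G=4, C=7, T=13
Total G or C: 4 + 7 = 11

11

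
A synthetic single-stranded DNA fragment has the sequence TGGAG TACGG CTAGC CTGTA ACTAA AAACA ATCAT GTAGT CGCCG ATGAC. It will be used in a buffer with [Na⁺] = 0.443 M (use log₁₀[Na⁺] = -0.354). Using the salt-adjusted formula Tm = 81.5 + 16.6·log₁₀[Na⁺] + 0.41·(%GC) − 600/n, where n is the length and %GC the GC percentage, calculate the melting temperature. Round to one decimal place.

Length n = 50. Counting bases: T=11, A=16, C=11, G=12
G+C = 23, so %GC = 23/50 × 100 = 46%
Salt term: 16.6 × (-0.354) = -5.876
GC term: 0.41 × 46 = 18.86; length term: −600/50 = −12
Tm = 81.5 + (-5.876) + 18.86 − 12 = 82.484 → 82.5°C

82.5°C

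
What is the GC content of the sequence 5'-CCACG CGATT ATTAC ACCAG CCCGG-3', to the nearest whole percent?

60%

Scanning the sequence gives G=5, A=6, T=4, C=10.
G+C = 5 + 10 = 15 out of 25 bases
%GC = 15/25 × 100 = 60% ≈ 60%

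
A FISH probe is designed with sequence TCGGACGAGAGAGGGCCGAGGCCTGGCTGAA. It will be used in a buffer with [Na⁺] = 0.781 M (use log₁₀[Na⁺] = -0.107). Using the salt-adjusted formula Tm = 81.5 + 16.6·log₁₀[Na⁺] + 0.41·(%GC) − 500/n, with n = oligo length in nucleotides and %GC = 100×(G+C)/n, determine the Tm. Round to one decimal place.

91.4°C

Length n = 31. T=3, A=7, G=14, C=7
G+C = 21, so %GC = 21/31 × 100 = 67.742%
Salt term: 16.6 × (-0.107) = -1.776
GC term: 0.41 × 67.742 = 27.774; length term: −500/31 = −16.129
Tm = 81.5 + (-1.776) + 27.774 − 16.129 = 91.369 → 91.4°C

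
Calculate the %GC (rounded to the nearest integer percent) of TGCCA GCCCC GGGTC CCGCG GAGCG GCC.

Base counts: A=2, T=2, C=13, G=11
G+C = 11 + 13 = 24 out of 28 bases
%GC = 24/28 × 100 = 85.71% ≈ 86%

86%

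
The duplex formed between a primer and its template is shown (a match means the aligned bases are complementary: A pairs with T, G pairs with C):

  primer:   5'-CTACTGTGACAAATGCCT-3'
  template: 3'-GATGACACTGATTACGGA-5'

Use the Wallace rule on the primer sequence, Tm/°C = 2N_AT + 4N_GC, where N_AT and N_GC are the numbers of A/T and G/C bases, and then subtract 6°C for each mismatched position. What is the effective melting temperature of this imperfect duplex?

Primer base counts: A=5, T=5, G=3, C=5 → A+T=10, G+C=8
Perfect-match Tm = 2(10) + 4(8) = 20 + 32 = 52°C
Mismatches (positions where the bases are not complementary): 1 (at position 11)
Effective Tm = 52 − 1×6 = 52 − 6 = 46°C

46°C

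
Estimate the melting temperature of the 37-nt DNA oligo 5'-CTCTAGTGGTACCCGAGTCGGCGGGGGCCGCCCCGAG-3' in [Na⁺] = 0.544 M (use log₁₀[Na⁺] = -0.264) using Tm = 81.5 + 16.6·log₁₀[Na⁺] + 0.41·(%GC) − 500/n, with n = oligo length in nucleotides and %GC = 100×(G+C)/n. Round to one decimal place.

94.6°C

Length n = 37. Base counts: G=15, A=4, T=5, C=13
G+C = 28, so %GC = 28/37 × 100 = 75.676%
Salt term: 16.6 × (-0.264) = -4.382
GC term: 0.41 × 75.676 = 31.027; length term: −500/37 = −13.514
Tm = 81.5 + (-4.382) + 31.027 − 13.514 = 94.631 → 94.6°C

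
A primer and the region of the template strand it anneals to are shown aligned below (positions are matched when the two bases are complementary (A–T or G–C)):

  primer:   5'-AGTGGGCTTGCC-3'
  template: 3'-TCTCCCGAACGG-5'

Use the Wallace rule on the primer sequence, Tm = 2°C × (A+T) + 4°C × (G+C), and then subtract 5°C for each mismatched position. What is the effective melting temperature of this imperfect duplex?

Primer base counts: A=1, T=3, G=5, C=3 → A+T=4, G+C=8
Perfect-match Tm = 2(4) + 4(8) = 8 + 32 = 40°C
Mismatches (positions where the bases are not complementary): 1 (at position 3)
Effective Tm = 40 − 1×5 = 40 − 5 = 35°C

35°C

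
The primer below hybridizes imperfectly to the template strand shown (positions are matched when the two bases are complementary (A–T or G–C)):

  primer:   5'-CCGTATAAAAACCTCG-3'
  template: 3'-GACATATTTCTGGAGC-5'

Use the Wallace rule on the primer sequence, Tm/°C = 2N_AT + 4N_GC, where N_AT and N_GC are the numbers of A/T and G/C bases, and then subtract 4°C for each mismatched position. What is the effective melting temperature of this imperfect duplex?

Primer base counts: A=6, T=3, G=2, C=5 → A+T=9, G+C=7
Perfect-match Tm = 2(9) + 4(7) = 18 + 28 = 46°C
Mismatches (positions where the bases are not complementary): 2 (at positions 2, 10)
Effective Tm = 46 − 2×4 = 46 − 8 = 38°C

38°C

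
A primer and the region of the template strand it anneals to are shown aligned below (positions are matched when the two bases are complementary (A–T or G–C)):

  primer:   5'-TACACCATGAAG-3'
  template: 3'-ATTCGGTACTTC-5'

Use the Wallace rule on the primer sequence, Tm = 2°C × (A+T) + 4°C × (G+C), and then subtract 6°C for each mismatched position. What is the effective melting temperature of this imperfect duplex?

22°C

Primer base counts: A=5, T=2, G=2, C=3 → A+T=7, G+C=5
Perfect-match Tm = 2(7) + 4(5) = 14 + 20 = 34°C
Mismatches (positions where the bases are not complementary): 2 (at positions 3, 4)
Effective Tm = 34 − 2×6 = 34 − 12 = 22°C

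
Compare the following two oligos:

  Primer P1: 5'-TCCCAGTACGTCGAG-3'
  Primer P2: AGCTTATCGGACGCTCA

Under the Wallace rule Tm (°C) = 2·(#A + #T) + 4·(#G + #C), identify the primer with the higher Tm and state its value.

Primer P2, 52°C

Primer P1: A+T=6, G+C=9 → Tm = 2(6)+4(9) = 48°C
Primer P2: A+T=8, G+C=9 → Tm = 2(8)+4(9) = 52°C
48°C vs 52°C → primer P2 is higher.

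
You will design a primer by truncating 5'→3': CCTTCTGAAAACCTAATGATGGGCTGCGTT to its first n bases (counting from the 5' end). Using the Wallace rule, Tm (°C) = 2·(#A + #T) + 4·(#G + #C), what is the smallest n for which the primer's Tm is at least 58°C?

First 20 bases: CCTTCTGAAAACCTAATGAT → Tm = 54°C (< 58°C)
First 21 bases: CCTTCTGAAAACCTAATGATG → Tm = 58°C (≥ 58°C)
Each additional base adds 2°C (A/T) or 4°C (G/C), so Tm is non-decreasing in n; n = 21 is the first length to reach 58°C.

n = 21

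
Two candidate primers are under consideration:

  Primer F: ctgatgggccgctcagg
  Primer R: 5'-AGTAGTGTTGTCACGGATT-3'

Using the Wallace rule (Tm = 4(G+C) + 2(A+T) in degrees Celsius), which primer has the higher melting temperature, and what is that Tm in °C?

Primer F: A+T=5, G+C=12 → Tm = 2(5)+4(12) = 58°C
Primer R: A+T=11, G+C=8 → Tm = 2(11)+4(8) = 54°C
58°C vs 54°C → primer F is higher.

Primer F, 58°C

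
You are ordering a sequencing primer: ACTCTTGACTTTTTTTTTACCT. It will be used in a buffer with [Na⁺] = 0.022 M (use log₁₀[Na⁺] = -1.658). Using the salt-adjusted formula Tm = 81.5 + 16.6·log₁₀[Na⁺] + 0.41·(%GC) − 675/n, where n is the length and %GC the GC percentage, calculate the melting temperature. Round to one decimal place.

Length n = 22. Base counts: T=13, G=1, A=3, C=5
G+C = 6, so %GC = 6/22 × 100 = 27.273%
Salt term: 16.6 × (-1.658) = -27.523
GC term: 0.41 × 27.273 = 11.182; length term: −675/22 = −30.682
Tm = 81.5 + (-27.523) + 11.182 − 30.682 = 34.477 → 34.5°C

34.5°C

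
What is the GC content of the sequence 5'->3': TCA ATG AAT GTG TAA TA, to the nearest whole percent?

24%

Counting bases: A=7, G=3, C=1, T=6
G+C = 3 + 1 = 4 out of 17 bases
%GC = 4/17 × 100 = 23.53% ≈ 24%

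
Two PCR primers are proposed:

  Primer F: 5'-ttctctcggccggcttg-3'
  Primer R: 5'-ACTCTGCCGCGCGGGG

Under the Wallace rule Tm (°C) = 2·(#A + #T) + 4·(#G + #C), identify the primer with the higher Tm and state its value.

Primer R, 58°C

Primer F: A+T=6, G+C=11 → Tm = 2(6)+4(11) = 56°C
Primer R: A+T=3, G+C=13 → Tm = 2(3)+4(13) = 58°C
56°C vs 58°C → primer R is higher.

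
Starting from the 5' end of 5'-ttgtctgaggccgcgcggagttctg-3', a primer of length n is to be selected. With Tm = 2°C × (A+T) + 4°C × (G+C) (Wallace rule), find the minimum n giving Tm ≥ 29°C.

First 9 bases: TTGTCTGAG → Tm = 26°C (< 29°C)
First 10 bases: TTGTCTGAGG → Tm = 30°C (≥ 29°C)
Since every base adds ≥2°C, Tm only increases with n, so the threshold is first crossed at n = 10.

n = 10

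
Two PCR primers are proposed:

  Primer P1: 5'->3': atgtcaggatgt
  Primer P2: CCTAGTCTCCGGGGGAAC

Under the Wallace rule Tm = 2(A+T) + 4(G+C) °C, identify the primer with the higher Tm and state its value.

Primer P1: A+T=7, G+C=5 → Tm = 2(7)+4(5) = 34°C
Primer P2: A+T=6, G+C=12 → Tm = 2(6)+4(12) = 60°C
34°C vs 60°C → primer P2 is higher.

Primer P2, 60°C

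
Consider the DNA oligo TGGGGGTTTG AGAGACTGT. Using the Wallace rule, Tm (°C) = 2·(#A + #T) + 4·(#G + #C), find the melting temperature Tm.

58°C

Base counts: G=9, T=6, A=3, C=1
AT pairs contribute 9, GC pairs contribute 10.
Tm = 4·10 + 2·9 = 40 + 18 = 58°C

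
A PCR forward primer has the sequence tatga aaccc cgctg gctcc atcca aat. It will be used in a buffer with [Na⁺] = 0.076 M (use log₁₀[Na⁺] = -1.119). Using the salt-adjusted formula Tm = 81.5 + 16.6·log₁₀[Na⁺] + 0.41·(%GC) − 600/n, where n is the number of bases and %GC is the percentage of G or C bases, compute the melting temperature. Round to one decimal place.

Length n = 28. A=8, G=4, T=6, C=10
G+C = 14, so %GC = 14/28 × 100 = 50%
Salt term: 16.6 × (-1.119) = -18.575
GC term: 0.41 × 50 = 20.5; length term: −600/28 = −21.429
Tm = 81.5 + (-18.575) + 20.5 − 21.429 = 61.996 → 62.0°C

62.0°C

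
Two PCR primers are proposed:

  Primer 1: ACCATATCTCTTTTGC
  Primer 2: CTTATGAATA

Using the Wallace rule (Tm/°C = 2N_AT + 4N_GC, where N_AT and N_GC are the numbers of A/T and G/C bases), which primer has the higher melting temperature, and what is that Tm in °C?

Primer 1: A+T=10, G+C=6 → Tm = 2(10)+4(6) = 44°C
Primer 2: A+T=8, G+C=2 → Tm = 2(8)+4(2) = 24°C
44°C vs 24°C → primer 1 is higher.

Primer 1, 44°C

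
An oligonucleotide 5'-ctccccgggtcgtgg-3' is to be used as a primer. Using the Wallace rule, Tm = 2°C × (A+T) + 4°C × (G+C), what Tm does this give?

Counting bases: A=0, G=6, T=3, C=6
AT pairs contribute 3, GC pairs contribute 12.
Tm = 2×3 + 4×12 = 54°C

54°C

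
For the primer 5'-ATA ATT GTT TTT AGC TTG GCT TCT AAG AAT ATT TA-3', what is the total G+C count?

8

Counting bases: G=5, A=10, T=17, C=3
Total G or C: 5 + 3 = 8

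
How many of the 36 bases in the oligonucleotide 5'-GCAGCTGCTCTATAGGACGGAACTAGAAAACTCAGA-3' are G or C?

17

Counting bases: G=9, C=8, A=13, T=6
Total G or C: 9 + 8 = 17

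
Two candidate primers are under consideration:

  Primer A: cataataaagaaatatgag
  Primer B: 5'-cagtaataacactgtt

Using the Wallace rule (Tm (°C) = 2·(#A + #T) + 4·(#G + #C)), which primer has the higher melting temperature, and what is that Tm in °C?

Primer A: A+T=15, G+C=4 → Tm = 2(15)+4(4) = 46°C
Primer B: A+T=11, G+C=5 → Tm = 2(11)+4(5) = 42°C
46°C vs 42°C → primer A is higher.

Primer A, 46°C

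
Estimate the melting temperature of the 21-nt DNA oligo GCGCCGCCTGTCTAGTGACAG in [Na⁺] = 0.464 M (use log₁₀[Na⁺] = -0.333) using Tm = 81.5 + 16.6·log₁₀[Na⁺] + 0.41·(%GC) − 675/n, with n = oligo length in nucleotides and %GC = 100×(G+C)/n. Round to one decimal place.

Length n = 21. Base counts: G=7, A=3, C=7, T=4
G+C = 14, so %GC = 14/21 × 100 = 66.667%
Salt term: 16.6 × (-0.333) = -5.528
GC term: 0.41 × 66.667 = 27.333; length term: −675/21 = −32.143
Tm = 81.5 + (-5.528) + 27.333 − 32.143 = 71.162 → 71.2°C

71.2°C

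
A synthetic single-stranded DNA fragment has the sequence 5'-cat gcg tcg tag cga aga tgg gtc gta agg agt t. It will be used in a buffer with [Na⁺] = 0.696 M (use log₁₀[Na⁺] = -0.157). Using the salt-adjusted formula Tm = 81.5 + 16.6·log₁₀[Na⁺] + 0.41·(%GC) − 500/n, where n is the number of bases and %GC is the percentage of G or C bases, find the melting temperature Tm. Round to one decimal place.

85.9°C

Length n = 34. C=5, T=8, G=13, A=8
G+C = 18, so %GC = 18/34 × 100 = 52.941%
Salt term: 16.6 × (-0.157) = -2.606
GC term: 0.41 × 52.941 = 21.706; length term: −500/34 = −14.706
Tm = 81.5 + (-2.606) + 21.706 − 14.706 = 85.894 → 85.9°C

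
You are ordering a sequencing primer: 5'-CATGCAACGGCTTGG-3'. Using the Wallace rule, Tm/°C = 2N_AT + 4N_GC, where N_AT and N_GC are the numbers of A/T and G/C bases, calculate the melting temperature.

Scanning the sequence gives T=3, C=4, A=3, G=5.
So N_AT = 6 and N_GC = 9.
Tm = 4·9 + 2·6 = 36 + 12 = 48°C

48°C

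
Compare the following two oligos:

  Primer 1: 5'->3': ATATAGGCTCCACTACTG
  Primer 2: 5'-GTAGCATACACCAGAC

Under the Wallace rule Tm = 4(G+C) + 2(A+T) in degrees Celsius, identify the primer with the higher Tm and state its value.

Primer 1, 52°C

Primer 1: A+T=10, G+C=8 → Tm = 2(10)+4(8) = 52°C
Primer 2: A+T=8, G+C=8 → Tm = 2(8)+4(8) = 48°C
52°C vs 48°C → primer 1 is higher.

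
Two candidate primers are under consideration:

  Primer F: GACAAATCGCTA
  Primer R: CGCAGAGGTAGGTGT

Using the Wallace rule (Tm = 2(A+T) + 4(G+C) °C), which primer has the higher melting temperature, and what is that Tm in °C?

Primer F: A+T=7, G+C=5 → Tm = 2(7)+4(5) = 34°C
Primer R: A+T=6, G+C=9 → Tm = 2(6)+4(9) = 48°C
34°C vs 48°C → primer R is higher.

Primer R, 48°C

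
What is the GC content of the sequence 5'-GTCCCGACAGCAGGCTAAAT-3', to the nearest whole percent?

55%

T=3, G=5, A=6, C=6
G+C = 5 + 6 = 11 out of 20 bases
%GC = 11/20 × 100 = 55% ≈ 55%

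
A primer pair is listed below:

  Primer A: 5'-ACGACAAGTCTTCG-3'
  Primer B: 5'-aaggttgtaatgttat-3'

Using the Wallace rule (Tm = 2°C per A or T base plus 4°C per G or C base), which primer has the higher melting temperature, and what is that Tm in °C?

Primer A: A+T=7, G+C=7 → Tm = 2(7)+4(7) = 42°C
Primer B: A+T=12, G+C=4 → Tm = 2(12)+4(4) = 40°C
42°C vs 40°C → primer A is higher.

Primer A, 42°C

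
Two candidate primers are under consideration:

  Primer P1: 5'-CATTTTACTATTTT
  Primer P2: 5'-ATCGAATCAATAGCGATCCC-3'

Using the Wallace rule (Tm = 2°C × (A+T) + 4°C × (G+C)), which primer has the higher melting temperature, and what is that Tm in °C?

Primer P2, 58°C

Primer P1: A+T=12, G+C=2 → Tm = 2(12)+4(2) = 32°C
Primer P2: A+T=11, G+C=9 → Tm = 2(11)+4(9) = 58°C
32°C vs 58°C → primer P2 is higher.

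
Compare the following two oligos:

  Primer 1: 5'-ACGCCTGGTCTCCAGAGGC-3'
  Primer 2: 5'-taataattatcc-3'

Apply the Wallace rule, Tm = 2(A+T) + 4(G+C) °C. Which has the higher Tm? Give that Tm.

Primer 1: A+T=6, G+C=13 → Tm = 2(6)+4(13) = 64°C
Primer 2: A+T=10, G+C=2 → Tm = 2(10)+4(2) = 28°C
64°C vs 28°C → primer 1 is higher.

Primer 1, 64°C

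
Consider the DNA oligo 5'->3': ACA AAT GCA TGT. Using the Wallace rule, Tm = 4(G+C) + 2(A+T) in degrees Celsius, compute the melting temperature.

Scanning the sequence gives T=3, C=2, G=2, A=5.
AT pairs contribute 8, GC pairs contribute 4.
Tm = 2(8) + 4(4) = 16 + 16 = 32°C

32°C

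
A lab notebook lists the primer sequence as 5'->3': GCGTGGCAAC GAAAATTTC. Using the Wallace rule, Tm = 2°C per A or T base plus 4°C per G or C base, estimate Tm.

Scanning the sequence gives A=6, G=5, T=4, C=4.
A+T = 10, G+C = 9
Tm = 2(10) + 4(9) = 20 + 36 = 56°C

56°C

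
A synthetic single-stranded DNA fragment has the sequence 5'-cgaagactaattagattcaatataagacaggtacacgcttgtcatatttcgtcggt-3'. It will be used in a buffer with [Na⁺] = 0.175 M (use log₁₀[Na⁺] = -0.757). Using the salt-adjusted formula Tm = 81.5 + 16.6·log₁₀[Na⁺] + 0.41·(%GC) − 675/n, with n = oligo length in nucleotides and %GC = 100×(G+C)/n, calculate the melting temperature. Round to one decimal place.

72.3°C

Length n = 56. Scanning the sequence gives C=10, A=18, G=11, T=17.
G+C = 21, so %GC = 21/56 × 100 = 37.5%
Salt term: 16.6 × (-0.757) = -12.566
GC term: 0.41 × 37.5 = 15.375; length term: −675/56 = −12.054
Tm = 81.5 + (-12.566) + 15.375 − 12.054 = 72.255 → 72.3°C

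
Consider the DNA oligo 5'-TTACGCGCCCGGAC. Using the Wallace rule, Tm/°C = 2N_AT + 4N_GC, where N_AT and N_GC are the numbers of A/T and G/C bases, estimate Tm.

C=6, T=2, A=2, G=4
AT pairs contribute 4, GC pairs contribute 10.
Tm = 2(4) + 4(10) = 8 + 40 = 48°C

48°C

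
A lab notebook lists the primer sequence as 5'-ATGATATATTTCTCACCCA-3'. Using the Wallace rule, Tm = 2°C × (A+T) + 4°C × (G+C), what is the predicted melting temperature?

50°C

Scanning the sequence gives A=6, C=5, T=7, G=1.
So N_AT = 13 and N_GC = 6.
Tm = 2×13 + 4×6 = 50°C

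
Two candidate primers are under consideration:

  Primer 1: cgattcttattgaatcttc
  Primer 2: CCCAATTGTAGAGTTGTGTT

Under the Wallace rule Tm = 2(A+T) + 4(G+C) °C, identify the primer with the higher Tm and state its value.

Primer 1: A+T=13, G+C=6 → Tm = 2(13)+4(6) = 50°C
Primer 2: A+T=12, G+C=8 → Tm = 2(12)+4(8) = 56°C
50°C vs 56°C → primer 2 is higher.

Primer 2, 56°C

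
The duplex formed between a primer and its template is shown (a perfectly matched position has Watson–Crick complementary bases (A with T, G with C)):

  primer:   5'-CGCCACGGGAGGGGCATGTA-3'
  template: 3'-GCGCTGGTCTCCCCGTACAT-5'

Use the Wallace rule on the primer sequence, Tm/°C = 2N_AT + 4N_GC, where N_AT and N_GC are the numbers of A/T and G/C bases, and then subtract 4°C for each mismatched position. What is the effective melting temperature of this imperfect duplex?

56°C

Primer base counts: A=4, T=2, G=9, C=5 → A+T=6, G+C=14
Perfect-match Tm = 2(6) + 4(14) = 12 + 56 = 68°C
Mismatches (positions where the bases are not complementary): 3 (at positions 4, 7, 8)
Effective Tm = 68 − 3×4 = 68 − 12 = 56°C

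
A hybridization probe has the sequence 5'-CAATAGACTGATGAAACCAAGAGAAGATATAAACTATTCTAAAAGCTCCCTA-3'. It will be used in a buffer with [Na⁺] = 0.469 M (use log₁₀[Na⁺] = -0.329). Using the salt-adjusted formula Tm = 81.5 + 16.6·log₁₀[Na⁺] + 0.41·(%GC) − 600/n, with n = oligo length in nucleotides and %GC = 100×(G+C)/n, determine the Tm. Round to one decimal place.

Length n = 52. G=7, T=11, A=24, C=10
G+C = 17, so %GC = 17/52 × 100 = 32.692%
Salt term: 16.6 × (-0.329) = -5.461
GC term: 0.41 × 32.692 = 13.404; length term: −600/52 = −11.538
Tm = 81.5 + (-5.461) + 13.404 − 11.538 = 77.905 → 77.9°C

77.9°C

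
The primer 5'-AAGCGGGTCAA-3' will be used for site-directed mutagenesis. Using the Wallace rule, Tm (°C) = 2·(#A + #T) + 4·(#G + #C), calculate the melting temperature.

34°C

Base counts: G=4, A=4, T=1, C=2
A+T = 5, G+C = 6
Tm = 4·6 + 2·5 = 24 + 10 = 34°C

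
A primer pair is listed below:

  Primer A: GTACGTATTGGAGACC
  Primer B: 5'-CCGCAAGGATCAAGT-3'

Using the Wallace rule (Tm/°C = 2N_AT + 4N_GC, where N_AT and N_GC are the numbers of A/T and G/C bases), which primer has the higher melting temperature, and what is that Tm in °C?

Primer A, 48°C

Primer A: A+T=8, G+C=8 → Tm = 2(8)+4(8) = 48°C
Primer B: A+T=7, G+C=8 → Tm = 2(7)+4(8) = 46°C
48°C vs 46°C → primer A is higher.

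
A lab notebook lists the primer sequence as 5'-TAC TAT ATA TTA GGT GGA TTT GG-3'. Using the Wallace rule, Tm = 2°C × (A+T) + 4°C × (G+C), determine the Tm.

Scanning the sequence gives C=1, T=10, A=6, G=6.
AT pairs contribute 16, GC pairs contribute 7.
Tm = 2(16) + 4(7) = 32 + 28 = 60°C

60°C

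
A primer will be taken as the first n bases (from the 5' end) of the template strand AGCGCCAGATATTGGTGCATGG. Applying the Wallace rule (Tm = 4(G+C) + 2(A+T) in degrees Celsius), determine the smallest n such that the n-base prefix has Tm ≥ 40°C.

First 13 bases: AGCGCCAGATATT → Tm = 38°C (< 40°C)
First 14 bases: AGCGCCAGATATTG → Tm = 42°C (≥ 40°C)
Each additional base adds 2°C (A/T) or 4°C (G/C), so Tm is non-decreasing in n; n = 14 is the first length to reach 40°C.

n = 14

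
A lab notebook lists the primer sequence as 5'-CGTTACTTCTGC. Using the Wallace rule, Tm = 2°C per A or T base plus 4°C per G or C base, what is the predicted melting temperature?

Scanning the sequence gives T=5, C=4, G=2, A=1.
So N_AT = 6 and N_GC = 6.
Tm = 2×6 + 4×6 = 36°C

36°C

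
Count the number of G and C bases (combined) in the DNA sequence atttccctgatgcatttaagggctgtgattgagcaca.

Base counts: A=9, C=7, T=12, G=9
Total G or C: 9 + 7 = 16

16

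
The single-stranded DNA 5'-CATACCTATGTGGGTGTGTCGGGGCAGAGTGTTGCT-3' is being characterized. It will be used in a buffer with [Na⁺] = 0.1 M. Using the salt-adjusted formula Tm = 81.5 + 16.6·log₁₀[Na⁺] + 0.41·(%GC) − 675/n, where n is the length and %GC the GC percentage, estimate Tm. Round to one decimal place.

Length n = 36. Base counts: G=14, C=6, T=11, A=5
G+C = 20, so %GC = 20/36 × 100 = 55.556%
Salt term: 16.6 × (-1) = -16.6
GC term: 0.41 × 55.556 = 22.778; length term: −675/36 = −18.75
Tm = 81.5 + (-16.6) + 22.778 − 18.75 = 68.928 → 68.9°C

68.9°C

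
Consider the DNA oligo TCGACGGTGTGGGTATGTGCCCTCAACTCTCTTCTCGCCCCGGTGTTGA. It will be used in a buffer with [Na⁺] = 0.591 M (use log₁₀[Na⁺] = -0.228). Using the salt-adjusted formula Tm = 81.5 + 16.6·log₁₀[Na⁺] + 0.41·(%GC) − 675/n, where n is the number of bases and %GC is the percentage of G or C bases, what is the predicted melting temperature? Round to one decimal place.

88.2°C

Length n = 49. C=15, A=5, G=14, T=15
G+C = 29, so %GC = 29/49 × 100 = 59.184%
Salt term: 16.6 × (-0.228) = -3.785
GC term: 0.41 × 59.184 = 24.265; length term: −675/49 = −13.776
Tm = 81.5 + (-3.785) + 24.265 − 13.776 = 88.204 → 88.2°C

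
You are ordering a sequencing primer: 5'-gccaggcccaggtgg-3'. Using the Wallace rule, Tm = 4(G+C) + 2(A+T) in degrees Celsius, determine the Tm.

Scanning the sequence gives T=1, G=7, C=5, A=2.
So N_AT = 3 and N_GC = 12.
Tm = 2×3 + 4×12 = 54°C

54°C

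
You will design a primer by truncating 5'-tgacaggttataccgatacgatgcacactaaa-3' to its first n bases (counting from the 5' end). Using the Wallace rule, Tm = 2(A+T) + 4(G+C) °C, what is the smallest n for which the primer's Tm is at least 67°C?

First 23 bases: TGACAGGTTATACCGATACGATG → Tm = 66°C (< 67°C)
First 24 bases: TGACAGGTTATACCGATACGATGC → Tm = 70°C (≥ 67°C)
Since every base adds ≥2°C, Tm only increases with n, so the threshold is first crossed at n = 24.

n = 24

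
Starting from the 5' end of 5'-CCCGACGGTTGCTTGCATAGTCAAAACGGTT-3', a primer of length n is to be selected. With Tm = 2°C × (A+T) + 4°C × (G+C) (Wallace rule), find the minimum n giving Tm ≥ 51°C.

n = 16

First 15 bases: CCCGACGGTTGCTTG → Tm = 50°C (< 51°C)
First 16 bases: CCCGACGGTTGCTTGC → Tm = 54°C (≥ 51°C)
Each additional base adds 2°C (A/T) or 4°C (G/C), so Tm is non-decreasing in n; n = 16 is the first length to reach 51°C.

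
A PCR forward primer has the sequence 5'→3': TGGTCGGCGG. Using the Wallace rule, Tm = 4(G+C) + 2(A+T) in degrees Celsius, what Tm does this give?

Base counts: A=0, T=2, C=2, G=6
So N_AT = 2 and N_GC = 8.
Tm = 2(2) + 4(8) = 4 + 32 = 36°C

36°C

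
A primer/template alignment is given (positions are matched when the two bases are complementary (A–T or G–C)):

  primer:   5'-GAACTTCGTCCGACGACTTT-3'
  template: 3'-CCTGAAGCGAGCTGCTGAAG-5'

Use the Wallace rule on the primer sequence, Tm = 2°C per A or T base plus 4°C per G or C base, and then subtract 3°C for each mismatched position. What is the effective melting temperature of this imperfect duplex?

48°C

Primer base counts: A=4, T=6, G=4, C=6 → A+T=10, G+C=10
Perfect-match Tm = 2(10) + 4(10) = 20 + 40 = 60°C
Mismatches (positions where the bases are not complementary): 4 (at positions 2, 9, 10, 20)
Effective Tm = 60 − 4×3 = 60 − 12 = 48°C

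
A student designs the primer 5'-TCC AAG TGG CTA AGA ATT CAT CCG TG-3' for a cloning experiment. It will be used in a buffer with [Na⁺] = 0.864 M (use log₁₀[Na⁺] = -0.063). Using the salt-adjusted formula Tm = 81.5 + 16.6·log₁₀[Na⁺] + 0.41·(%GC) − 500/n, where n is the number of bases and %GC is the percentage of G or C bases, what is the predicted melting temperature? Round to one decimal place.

Length n = 26. Counting bases: G=6, C=6, T=7, A=7
G+C = 12, so %GC = 12/26 × 100 = 46.154%
Salt term: 16.6 × (-0.063) = -1.046
GC term: 0.41 × 46.154 = 18.923; length term: −500/26 = −19.231
Tm = 81.5 + (-1.046) + 18.923 − 19.231 = 80.146 → 80.1°C

80.1°C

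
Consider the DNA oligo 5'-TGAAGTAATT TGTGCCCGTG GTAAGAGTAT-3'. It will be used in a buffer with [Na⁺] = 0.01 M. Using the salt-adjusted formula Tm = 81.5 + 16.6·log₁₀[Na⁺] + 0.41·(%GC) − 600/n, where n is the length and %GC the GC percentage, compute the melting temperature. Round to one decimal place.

44.7°C

Length n = 30. Scanning the sequence gives G=9, A=8, T=10, C=3.
G+C = 12, so %GC = 12/30 × 100 = 40%
Salt term: 16.6 × (-2) = -33.2
GC term: 0.41 × 40 = 16.4; length term: −600/30 = −20
Tm = 81.5 + (-33.2) + 16.4 − 20 = 44.7 → 44.7°C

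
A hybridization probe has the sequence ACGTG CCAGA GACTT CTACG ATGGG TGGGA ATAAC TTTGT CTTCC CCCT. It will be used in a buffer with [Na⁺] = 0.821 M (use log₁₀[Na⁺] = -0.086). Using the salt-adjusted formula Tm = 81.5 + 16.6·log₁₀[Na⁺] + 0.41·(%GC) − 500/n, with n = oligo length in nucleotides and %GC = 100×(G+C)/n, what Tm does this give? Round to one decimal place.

90.8°C

Length n = 49. A=10, G=12, T=14, C=13
G+C = 25, so %GC = 25/49 × 100 = 51.02%
Salt term: 16.6 × (-0.086) = -1.428
GC term: 0.41 × 51.02 = 20.918; length term: −500/49 = −10.204
Tm = 81.5 + (-1.428) + 20.918 − 10.204 = 90.786 → 90.8°C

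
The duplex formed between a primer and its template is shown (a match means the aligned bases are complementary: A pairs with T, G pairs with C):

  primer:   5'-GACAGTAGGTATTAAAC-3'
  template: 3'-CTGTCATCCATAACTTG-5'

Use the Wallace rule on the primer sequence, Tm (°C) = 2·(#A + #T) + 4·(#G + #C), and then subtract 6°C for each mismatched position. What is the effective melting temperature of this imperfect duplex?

Primer base counts: A=7, T=4, G=4, C=2 → A+T=11, G+C=6
Perfect-match Tm = 2(11) + 4(6) = 22 + 24 = 46°C
Mismatches (positions where the bases are not complementary): 1 (at position 14)
Effective Tm = 46 − 1×6 = 46 − 6 = 40°C

40°C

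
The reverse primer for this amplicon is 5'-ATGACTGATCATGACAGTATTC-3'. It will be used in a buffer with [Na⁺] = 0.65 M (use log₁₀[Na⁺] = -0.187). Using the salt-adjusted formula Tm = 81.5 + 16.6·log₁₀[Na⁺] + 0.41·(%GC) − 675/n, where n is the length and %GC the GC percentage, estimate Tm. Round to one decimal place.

Length n = 22. Counting bases: G=4, C=4, T=7, A=7
G+C = 8, so %GC = 8/22 × 100 = 36.364%
Salt term: 16.6 × (-0.187) = -3.104
GC term: 0.41 × 36.364 = 14.909; length term: −675/22 = −30.682
Tm = 81.5 + (-3.104) + 14.909 − 30.682 = 62.623 → 62.6°C

62.6°C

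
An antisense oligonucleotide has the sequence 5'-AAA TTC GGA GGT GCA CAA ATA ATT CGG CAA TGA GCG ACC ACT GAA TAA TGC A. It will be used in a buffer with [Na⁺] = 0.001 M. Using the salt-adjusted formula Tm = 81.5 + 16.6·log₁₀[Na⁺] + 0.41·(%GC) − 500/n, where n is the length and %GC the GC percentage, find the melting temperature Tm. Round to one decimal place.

Length n = 52. Base counts: C=10, A=20, T=10, G=12
G+C = 22, so %GC = 22/52 × 100 = 42.308%
Salt term: 16.6 × (-3) = -49.8
GC term: 0.41 × 42.308 = 17.346; length term: −500/52 = −9.615
Tm = 81.5 + (-49.8) + 17.346 − 9.615 = 39.431 → 39.4°C

39.4°C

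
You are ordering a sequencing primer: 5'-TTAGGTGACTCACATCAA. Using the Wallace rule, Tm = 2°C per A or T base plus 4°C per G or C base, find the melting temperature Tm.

50°C

Base counts: T=5, G=3, A=6, C=4
AT pairs contribute 11, GC pairs contribute 7.
Tm = 2(11) + 4(7) = 22 + 28 = 50°C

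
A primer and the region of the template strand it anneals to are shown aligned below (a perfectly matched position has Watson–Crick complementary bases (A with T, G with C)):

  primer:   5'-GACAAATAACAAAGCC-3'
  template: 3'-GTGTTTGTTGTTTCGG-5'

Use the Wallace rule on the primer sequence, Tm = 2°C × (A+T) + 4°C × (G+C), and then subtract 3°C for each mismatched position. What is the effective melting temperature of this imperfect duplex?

Primer base counts: A=9, T=1, G=2, C=4 → A+T=10, G+C=6
Perfect-match Tm = 2(10) + 4(6) = 20 + 24 = 44°C
Mismatches (positions where the bases are not complementary): 2 (at positions 1, 7)
Effective Tm = 44 − 2×3 = 44 − 6 = 38°C

38°C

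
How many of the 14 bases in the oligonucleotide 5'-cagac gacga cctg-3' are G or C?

9

T=1, A=4, G=4, C=5
Total G or C: 4 + 5 = 9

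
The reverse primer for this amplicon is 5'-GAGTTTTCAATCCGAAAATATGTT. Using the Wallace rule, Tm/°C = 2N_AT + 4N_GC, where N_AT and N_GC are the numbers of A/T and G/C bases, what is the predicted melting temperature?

62°C

Base counts: G=4, T=9, C=3, A=8
So N_AT = 17 and N_GC = 7.
Tm = 2×17 + 4×7 = 62°C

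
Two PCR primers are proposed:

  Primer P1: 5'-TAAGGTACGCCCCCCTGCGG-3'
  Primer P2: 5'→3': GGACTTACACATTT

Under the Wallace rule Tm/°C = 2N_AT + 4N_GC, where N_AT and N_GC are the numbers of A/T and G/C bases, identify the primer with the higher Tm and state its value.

Primer P1: A+T=6, G+C=14 → Tm = 2(6)+4(14) = 68°C
Primer P2: A+T=9, G+C=5 → Tm = 2(9)+4(5) = 38°C
68°C vs 38°C → primer P1 is higher.

Primer P1, 68°C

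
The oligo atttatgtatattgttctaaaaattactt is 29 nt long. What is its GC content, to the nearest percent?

14%

A=10, C=2, G=2, T=15
G+C = 2 + 2 = 4 out of 29 bases
%GC = 4/29 × 100 = 13.79% ≈ 14%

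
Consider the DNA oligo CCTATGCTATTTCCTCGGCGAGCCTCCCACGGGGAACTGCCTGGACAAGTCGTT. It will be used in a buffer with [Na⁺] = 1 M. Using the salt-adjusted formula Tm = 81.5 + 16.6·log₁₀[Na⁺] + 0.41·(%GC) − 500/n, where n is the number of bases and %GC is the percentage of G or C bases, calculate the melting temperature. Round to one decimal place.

Length n = 54. C=18, G=14, A=9, T=13
G+C = 32, so %GC = 32/54 × 100 = 59.259%
Salt term: 16.6 × (0) = 0
GC term: 0.41 × 59.259 = 24.296; length term: −500/54 = −9.259
Tm = 81.5 + (0) + 24.296 − 9.259 = 96.537 → 96.5°C

96.5°C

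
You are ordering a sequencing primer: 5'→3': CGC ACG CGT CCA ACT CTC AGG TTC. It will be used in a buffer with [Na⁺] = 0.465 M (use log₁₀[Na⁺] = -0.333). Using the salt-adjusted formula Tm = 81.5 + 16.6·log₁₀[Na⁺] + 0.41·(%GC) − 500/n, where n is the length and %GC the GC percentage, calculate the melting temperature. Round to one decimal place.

Length n = 24. T=5, G=5, A=4, C=10
G+C = 15, so %GC = 15/24 × 100 = 62.5%
Salt term: 16.6 × (-0.333) = -5.528
GC term: 0.41 × 62.5 = 25.625; length term: −500/24 = −20.833
Tm = 81.5 + (-5.528) + 25.625 − 20.833 = 80.764 → 80.8°C

80.8°C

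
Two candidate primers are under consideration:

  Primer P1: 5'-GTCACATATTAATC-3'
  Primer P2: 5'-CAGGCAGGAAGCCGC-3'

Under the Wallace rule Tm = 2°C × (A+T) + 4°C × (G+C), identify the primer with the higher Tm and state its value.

Primer P1: A+T=10, G+C=4 → Tm = 2(10)+4(4) = 36°C
Primer P2: A+T=4, G+C=11 → Tm = 2(4)+4(11) = 52°C
36°C vs 52°C → primer P2 is higher.

Primer P2, 52°C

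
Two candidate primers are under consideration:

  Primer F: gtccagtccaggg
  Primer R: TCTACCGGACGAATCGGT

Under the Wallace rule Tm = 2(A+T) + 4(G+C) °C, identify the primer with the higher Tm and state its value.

Primer R, 56°C

Primer F: A+T=4, G+C=9 → Tm = 2(4)+4(9) = 44°C
Primer R: A+T=8, G+C=10 → Tm = 2(8)+4(10) = 56°C
44°C vs 56°C → primer R is higher.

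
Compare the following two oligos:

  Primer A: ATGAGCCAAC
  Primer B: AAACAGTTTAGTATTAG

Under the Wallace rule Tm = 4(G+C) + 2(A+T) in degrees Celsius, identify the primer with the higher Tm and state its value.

Primer B, 42°C

Primer A: A+T=5, G+C=5 → Tm = 2(5)+4(5) = 30°C
Primer B: A+T=13, G+C=4 → Tm = 2(13)+4(4) = 42°C
30°C vs 42°C → primer B is higher.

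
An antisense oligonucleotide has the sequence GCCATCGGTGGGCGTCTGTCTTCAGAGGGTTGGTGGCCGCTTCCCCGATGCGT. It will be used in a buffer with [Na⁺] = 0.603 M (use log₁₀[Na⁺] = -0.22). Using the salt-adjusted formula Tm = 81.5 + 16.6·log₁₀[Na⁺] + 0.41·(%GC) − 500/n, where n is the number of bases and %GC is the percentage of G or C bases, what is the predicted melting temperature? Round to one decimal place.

95.5°C

Length n = 53. Counting bases: C=15, A=4, T=14, G=20
G+C = 35, so %GC = 35/53 × 100 = 66.038%
Salt term: 16.6 × (-0.22) = -3.652
GC term: 0.41 × 66.038 = 27.076; length term: −500/53 = −9.434
Tm = 81.5 + (-3.652) + 27.076 − 9.434 = 95.49 → 95.5°C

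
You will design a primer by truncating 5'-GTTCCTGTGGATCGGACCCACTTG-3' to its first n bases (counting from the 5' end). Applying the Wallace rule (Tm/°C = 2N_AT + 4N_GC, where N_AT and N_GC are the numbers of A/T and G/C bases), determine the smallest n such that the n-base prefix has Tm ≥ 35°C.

First 11 bases: GTTCCTGTGGA → Tm = 34°C (< 35°C)
First 12 bases: GTTCCTGTGGAT → Tm = 36°C (≥ 35°C)
Since every base adds ≥2°C, Tm only increases with n, so the threshold is first crossed at n = 12.

n = 12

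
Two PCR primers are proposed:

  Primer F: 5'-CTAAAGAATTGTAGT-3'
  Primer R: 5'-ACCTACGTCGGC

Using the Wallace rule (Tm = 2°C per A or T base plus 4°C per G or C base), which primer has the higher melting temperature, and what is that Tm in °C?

Primer F: A+T=11, G+C=4 → Tm = 2(11)+4(4) = 38°C
Primer R: A+T=4, G+C=8 → Tm = 2(4)+4(8) = 40°C
38°C vs 40°C → primer R is higher.

Primer R, 40°C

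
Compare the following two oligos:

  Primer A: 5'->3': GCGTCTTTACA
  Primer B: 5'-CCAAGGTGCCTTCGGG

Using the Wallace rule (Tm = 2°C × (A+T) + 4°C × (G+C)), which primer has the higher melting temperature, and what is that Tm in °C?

Primer B, 54°C

Primer A: A+T=6, G+C=5 → Tm = 2(6)+4(5) = 32°C
Primer B: A+T=5, G+C=11 → Tm = 2(5)+4(11) = 54°C
32°C vs 54°C → primer B is higher.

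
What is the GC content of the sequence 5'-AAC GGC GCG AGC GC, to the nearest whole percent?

T=0, G=6, A=3, C=5
G+C = 6 + 5 = 11 out of 14 bases
%GC = 11/14 × 100 = 78.57% ≈ 79%

79%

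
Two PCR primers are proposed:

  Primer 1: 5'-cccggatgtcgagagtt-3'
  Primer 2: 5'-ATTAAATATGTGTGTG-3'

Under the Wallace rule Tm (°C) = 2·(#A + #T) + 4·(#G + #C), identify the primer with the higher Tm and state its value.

Primer 1, 54°C

Primer 1: A+T=7, G+C=10 → Tm = 2(7)+4(10) = 54°C
Primer 2: A+T=12, G+C=4 → Tm = 2(12)+4(4) = 40°C
54°C vs 40°C → primer 1 is higher.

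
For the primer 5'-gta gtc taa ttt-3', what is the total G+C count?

Counting bases: A=3, G=2, T=6, C=1
G+C = 2 + 1 = 3

3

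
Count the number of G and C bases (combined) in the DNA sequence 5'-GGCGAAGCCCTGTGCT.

11

Scanning the sequence gives A=2, G=6, T=3, C=5.
Total G or C: 6 + 5 = 11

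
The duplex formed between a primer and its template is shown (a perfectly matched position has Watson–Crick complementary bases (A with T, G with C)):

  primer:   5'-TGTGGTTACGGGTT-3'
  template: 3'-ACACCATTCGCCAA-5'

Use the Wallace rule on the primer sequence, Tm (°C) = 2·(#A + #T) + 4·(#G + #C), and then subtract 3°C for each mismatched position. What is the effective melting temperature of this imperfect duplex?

Primer base counts: A=1, T=6, G=6, C=1 → A+T=7, G+C=7
Perfect-match Tm = 2(7) + 4(7) = 14 + 28 = 42°C
Mismatches (positions where the bases are not complementary): 3 (at positions 7, 9, 10)
Effective Tm = 42 − 3×3 = 42 − 9 = 33°C

33°C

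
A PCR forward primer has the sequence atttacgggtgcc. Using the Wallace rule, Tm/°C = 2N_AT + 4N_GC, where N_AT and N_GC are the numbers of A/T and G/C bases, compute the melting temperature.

40°C

Counting bases: T=4, C=3, G=4, A=2
So N_AT = 6 and N_GC = 7.
Tm = 2(6) + 4(7) = 12 + 28 = 40°C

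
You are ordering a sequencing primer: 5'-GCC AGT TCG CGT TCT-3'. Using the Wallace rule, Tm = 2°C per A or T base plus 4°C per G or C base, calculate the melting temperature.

Base counts: T=5, A=1, C=5, G=4
A+T = 6, G+C = 9
Tm = 2(6) + 4(9) = 12 + 36 = 48°C

48°C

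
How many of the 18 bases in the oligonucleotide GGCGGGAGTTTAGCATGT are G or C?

T=5, A=3, C=2, G=8
G+C = 8 + 2 = 10

10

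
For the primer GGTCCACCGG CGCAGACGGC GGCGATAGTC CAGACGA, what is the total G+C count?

26

Counting bases: G=14, A=8, C=12, T=3
Total G or C: 14 + 12 = 26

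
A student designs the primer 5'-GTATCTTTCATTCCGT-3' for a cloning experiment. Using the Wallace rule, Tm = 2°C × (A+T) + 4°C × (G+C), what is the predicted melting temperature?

Base counts: C=4, A=2, T=8, G=2
So N_AT = 10 and N_GC = 6.
Tm = 2×10 + 4×6 = 44°C

44°C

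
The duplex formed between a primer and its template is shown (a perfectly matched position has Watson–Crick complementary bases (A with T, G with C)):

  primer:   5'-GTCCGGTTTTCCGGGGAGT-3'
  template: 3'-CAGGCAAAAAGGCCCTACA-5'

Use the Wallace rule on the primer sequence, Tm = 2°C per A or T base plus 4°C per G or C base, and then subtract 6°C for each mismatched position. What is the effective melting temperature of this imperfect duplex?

Primer base counts: A=1, T=6, G=8, C=4 → A+T=7, G+C=12
Perfect-match Tm = 2(7) + 4(12) = 14 + 48 = 62°C
Mismatches (positions where the bases are not complementary): 3 (at positions 6, 16, 17)
Effective Tm = 62 − 3×6 = 62 − 18 = 44°C

44°C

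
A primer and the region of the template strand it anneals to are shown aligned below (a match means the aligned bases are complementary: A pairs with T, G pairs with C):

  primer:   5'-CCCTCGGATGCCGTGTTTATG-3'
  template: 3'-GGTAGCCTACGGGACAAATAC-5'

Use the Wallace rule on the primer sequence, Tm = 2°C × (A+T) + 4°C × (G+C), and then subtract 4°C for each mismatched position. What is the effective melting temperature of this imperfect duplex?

58°C

Primer base counts: A=2, T=7, G=6, C=6 → A+T=9, G+C=12
Perfect-match Tm = 2(9) + 4(12) = 18 + 48 = 66°C
Mismatches (positions where the bases are not complementary): 2 (at positions 3, 13)
Effective Tm = 66 − 2×4 = 66 − 8 = 58°C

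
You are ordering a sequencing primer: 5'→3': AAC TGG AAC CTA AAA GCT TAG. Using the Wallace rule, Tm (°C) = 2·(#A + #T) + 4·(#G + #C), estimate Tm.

58°C

Counting bases: C=4, G=4, T=4, A=9
A+T = 13, G+C = 8
Tm = 4·8 + 2·13 = 32 + 26 = 58°C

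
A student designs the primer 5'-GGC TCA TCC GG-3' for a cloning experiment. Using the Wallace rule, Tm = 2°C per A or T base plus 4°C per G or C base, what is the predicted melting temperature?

Counting bases: G=4, C=4, T=2, A=1
AT pairs contribute 3, GC pairs contribute 8.
Tm = 4·8 + 2·3 = 32 + 6 = 38°C

38°C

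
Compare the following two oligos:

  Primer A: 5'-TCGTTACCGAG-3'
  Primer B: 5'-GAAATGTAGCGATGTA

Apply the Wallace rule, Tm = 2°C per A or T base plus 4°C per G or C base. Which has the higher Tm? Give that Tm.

Primer B, 44°C

Primer A: A+T=5, G+C=6 → Tm = 2(5)+4(6) = 34°C
Primer B: A+T=10, G+C=6 → Tm = 2(10)+4(6) = 44°C
34°C vs 44°C → primer B is higher.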